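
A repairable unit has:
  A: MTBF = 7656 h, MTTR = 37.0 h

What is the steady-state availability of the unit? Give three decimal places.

0.995

A(A) = MTBF/(MTBF+MTTR) = 7656/(7656+37.0) = 0.995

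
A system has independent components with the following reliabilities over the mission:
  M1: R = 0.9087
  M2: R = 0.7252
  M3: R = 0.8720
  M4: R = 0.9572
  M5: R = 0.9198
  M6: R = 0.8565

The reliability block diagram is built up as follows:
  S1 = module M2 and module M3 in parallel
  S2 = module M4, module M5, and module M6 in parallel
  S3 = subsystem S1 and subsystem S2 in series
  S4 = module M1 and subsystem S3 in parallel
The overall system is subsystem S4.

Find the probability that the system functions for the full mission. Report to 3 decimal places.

Parallel (M2 and M3): 1 − (1 − 0.72520)(1 − 0.87200) = 0.96483
Parallel (M4, M5, and M6): 1 − (1 − 0.95720)(1 − 0.91980)(1 − 0.85650) = 0.99951
Series ([0.96483] and [0.99951]): 0.96483 × 0.99951 = 0.96436
Parallel (M1 and [0.96436]): 1 − (1 − 0.90870)(1 − 0.96436) = 0.997

0.997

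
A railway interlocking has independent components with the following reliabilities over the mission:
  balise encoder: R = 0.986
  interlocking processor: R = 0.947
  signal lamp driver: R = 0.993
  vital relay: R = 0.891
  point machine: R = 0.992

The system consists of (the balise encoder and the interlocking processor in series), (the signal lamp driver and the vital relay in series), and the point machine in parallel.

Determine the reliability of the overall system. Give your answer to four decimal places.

Series (balise encoder and interlocking processor): 0.986000 × 0.947000 = 0.933742
Series (signal lamp driver and vital relay): 0.993000 × 0.891000 = 0.884763
Parallel ([0.933742], [0.884763], and point machine): 1 − (1 − 0.933742)(1 − 0.884763)(1 − 0.992000) = 0.9999

0.9999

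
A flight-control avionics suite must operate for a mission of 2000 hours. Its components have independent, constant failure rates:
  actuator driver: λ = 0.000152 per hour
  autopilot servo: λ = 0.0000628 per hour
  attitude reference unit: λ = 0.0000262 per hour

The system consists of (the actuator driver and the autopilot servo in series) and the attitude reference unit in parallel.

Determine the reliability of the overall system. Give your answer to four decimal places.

0.9822

R(actuator driver) = exp(−0.000152 × 2000) = 0.737861
R(autopilot servo) = exp(−0.0000628 × 2000) = 0.881968
R(attitude reference unit) = exp(−0.0000262 × 2000) = 0.948949
Series (actuator driver and autopilot servo): 0.737861 × 0.881968 = 0.650770
Parallel ([0.650770] and attitude reference unit): 1 − (1 − 0.650770)(1 − 0.948949) = 0.9822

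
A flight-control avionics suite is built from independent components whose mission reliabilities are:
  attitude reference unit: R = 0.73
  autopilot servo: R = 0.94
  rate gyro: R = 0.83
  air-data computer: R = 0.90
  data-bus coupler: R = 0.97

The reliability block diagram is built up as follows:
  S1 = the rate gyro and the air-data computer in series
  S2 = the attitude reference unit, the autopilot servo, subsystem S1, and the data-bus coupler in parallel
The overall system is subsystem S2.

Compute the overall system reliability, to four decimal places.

Series (rate gyro and air-data computer): 0.830000 × 0.900000 = 0.747000
Parallel (attitude reference unit, autopilot servo, [0.747000], and data-bus coupler): 1 − (1 − 0.730000)(1 − 0.940000)(1 − 0.747000)(1 − 0.970000) = 0.9999

0.9999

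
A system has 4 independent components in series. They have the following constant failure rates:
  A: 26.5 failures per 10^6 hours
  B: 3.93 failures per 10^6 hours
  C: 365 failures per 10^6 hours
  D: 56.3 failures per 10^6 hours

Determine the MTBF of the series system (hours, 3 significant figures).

Series of exponential components: λ_sys = Σ λ_i
λ_sys = 0.0000265 + 0.00000393 + 0.000365 + 0.0000563 = 4.5173e-04 /h
MTBF = 1 / λ_sys = 2210 h

2210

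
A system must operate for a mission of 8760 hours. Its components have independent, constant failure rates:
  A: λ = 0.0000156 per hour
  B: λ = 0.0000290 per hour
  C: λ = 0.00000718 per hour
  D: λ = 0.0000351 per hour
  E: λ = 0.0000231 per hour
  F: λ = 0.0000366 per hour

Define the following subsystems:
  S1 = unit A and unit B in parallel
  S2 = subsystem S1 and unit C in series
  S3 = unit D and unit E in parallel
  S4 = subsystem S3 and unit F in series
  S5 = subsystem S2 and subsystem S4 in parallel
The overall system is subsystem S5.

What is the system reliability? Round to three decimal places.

R(A) = exp(−0.0000156 × 8760) = 0.87227
R(B) = exp(−0.0000290 × 8760) = 0.77566
R(C) = exp(−0.00000718 × 8760) = 0.93904
R(D) = exp(−0.0000351 × 8760) = 0.73530
R(E) = exp(−0.0000231 × 8760) = 0.81680
R(F) = exp(−0.0000366 × 8760) = 0.72570
Parallel (A and B): 1 − (1 − 0.87227)(1 − 0.77566) = 0.97135
Series ([0.97135] and C): 0.97135 × 0.93904 = 0.91214
Parallel (D and E): 1 − (1 − 0.73530)(1 − 0.81680) = 0.95151
Series ([0.95151] and F): 0.95151 × 0.72570 = 0.69051
Parallel ([0.91214] and [0.69051]): 1 − (1 − 0.91214)(1 − 0.69051) = 0.973

0.973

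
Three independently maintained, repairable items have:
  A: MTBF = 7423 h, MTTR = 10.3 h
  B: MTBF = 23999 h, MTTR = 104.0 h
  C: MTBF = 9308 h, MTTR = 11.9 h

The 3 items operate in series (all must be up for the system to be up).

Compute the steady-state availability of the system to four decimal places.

0.9930

A(A) = MTBF/(MTBF+MTTR) = 7423/(7423+10.3) = 0.998614
A(B) = MTBF/(MTBF+MTTR) = 23999/(23999+104.0) = 0.995685
A(C) = MTBF/(MTBF+MTTR) = 9308/(9308+11.9) = 0.998723
Series availability: 0.998614 × 0.995685 × 0.998723 = 0.9930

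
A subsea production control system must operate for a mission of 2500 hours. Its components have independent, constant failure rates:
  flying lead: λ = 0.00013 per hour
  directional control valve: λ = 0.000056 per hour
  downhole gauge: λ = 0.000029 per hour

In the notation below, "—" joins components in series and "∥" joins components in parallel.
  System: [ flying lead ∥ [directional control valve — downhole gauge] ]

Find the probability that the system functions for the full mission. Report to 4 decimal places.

R(flying lead) = exp(−0.00013 × 2500) = 0.722527
R(directional control valve) = exp(−0.000056 × 2500) = 0.869358
R(downhole gauge) = exp(−0.000029 × 2500) = 0.930066
Series (directional control valve and downhole gauge): 0.869358 × 0.930066 = 0.808560
Parallel (flying lead and [0.808560]): 1 − (1 − 0.722527)(1 − 0.808560) = 0.9469

0.9469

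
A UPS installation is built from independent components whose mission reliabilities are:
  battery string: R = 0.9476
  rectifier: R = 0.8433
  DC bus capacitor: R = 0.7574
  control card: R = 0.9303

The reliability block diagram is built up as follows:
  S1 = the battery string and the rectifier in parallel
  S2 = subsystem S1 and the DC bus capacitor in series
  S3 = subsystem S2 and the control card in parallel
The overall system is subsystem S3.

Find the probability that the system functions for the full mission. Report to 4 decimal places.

Parallel (battery string and rectifier): 1 − (1 − 0.947600)(1 − 0.843300) = 0.991789
Series ([0.991789] and DC bus capacitor): 0.991789 × 0.757400 = 0.751181
Parallel ([0.751181] and control card): 1 − (1 − 0.751181)(1 − 0.930300) = 0.9827

0.9827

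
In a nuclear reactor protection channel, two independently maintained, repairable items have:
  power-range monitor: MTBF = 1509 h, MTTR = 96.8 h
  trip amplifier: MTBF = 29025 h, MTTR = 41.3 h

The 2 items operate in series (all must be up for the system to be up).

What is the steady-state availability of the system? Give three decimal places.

A(power-range monitor) = MTBF/(MTBF+MTTR) = 1509/(1509+96.8) = 0.939719
A(trip amplifier) = MTBF/(MTBF+MTTR) = 29025/(29025+41.3) = 0.998579
Series availability: 0.939719 × 0.998579 = 0.938

0.938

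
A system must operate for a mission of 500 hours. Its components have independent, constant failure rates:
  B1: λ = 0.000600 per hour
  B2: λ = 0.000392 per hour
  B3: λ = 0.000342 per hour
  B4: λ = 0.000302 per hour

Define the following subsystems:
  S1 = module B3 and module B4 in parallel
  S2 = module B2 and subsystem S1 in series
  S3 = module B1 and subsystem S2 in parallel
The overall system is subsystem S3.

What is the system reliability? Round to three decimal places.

R(B1) = exp(−0.000600 × 500) = 0.74082
R(B2) = exp(−0.000392 × 500) = 0.82201
R(B3) = exp(−0.000342 × 500) = 0.84282
R(B4) = exp(−0.000302 × 500) = 0.85985
Parallel (B3 and B4): 1 − (1 − 0.84282)(1 − 0.85985) = 0.97797
Series (B2 and [0.97797]): 0.82201 × 0.97797 = 0.80390
Parallel (B1 and [0.80390]): 1 − (1 − 0.74082)(1 − 0.80390) = 0.949

0.949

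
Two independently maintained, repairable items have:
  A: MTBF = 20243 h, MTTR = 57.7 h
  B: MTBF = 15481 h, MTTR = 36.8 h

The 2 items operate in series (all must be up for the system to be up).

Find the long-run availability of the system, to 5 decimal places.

A(A) = MTBF/(MTBF+MTTR) = 20243/(20243+57.7) = 0.997158
A(B) = MTBF/(MTBF+MTTR) = 15481/(15481+36.8) = 0.997629
Series availability: 0.997158 × 0.997629 = 0.99479

0.99479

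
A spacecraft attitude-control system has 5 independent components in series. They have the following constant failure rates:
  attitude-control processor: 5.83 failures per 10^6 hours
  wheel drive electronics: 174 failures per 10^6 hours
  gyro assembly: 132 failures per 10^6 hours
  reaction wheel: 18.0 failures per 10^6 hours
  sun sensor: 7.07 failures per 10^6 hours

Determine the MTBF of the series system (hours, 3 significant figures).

Series of exponential components: λ_sys = Σ λ_i
λ_sys = 0.00000583 + 0.000174 + 0.000132 + 0.0000180 + 0.00000707 = 3.3690e-04 /h
MTBF = 1 / λ_sys = 2970 h

2970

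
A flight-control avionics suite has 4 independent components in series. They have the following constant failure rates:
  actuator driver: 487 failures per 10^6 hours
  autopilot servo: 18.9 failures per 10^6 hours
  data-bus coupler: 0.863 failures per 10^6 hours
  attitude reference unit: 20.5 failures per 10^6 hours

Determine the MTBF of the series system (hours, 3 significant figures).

1900

Series of exponential components: λ_sys = Σ λ_i
λ_sys = 0.000487 + 0.0000189 + 0.000000863 + 0.0000205 = 5.2726e-04 /h
MTBF = 1 / λ_sys = 1900 h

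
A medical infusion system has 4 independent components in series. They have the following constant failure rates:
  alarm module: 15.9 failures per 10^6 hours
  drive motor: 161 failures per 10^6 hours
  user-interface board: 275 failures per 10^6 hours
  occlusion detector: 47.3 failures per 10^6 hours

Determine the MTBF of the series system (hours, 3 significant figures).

2000

Series of exponential components: λ_sys = Σ λ_i
λ_sys = 0.0000159 + 0.000161 + 0.000275 + 0.0000473 = 4.9920e-04 /h
MTBF = 1 / λ_sys = 2000 h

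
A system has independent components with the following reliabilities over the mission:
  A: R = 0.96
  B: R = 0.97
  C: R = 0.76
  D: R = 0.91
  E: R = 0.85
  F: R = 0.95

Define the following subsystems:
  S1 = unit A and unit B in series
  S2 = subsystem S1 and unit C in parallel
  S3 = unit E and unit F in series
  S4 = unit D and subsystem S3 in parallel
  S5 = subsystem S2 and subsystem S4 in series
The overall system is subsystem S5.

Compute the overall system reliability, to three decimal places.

0.966

Series (A and B): 0.96000 × 0.97000 = 0.93120
Parallel ([0.93120] and C): 1 − (1 − 0.93120)(1 − 0.76000) = 0.98349
Series (E and F): 0.85000 × 0.95000 = 0.80750
Parallel (D and [0.80750]): 1 − (1 − 0.91000)(1 − 0.80750) = 0.98268
Series ([0.98349] and [0.98268]): 0.98349 × 0.98268 = 0.966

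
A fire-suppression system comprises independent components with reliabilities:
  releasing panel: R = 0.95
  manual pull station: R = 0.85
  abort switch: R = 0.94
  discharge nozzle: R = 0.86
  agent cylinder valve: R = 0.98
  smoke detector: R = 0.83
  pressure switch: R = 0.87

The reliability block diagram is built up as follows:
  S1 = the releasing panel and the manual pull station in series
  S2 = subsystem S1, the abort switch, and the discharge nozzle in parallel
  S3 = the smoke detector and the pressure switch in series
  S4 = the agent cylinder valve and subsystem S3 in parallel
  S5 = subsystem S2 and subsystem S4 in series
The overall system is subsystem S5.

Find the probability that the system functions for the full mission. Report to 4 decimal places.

0.9928

Series (releasing panel and manual pull station): 0.950000 × 0.850000 = 0.807500
Parallel ([0.807500], abort switch, and discharge nozzle): 1 − (1 − 0.807500)(1 − 0.940000)(1 − 0.860000) = 0.998383
Series (smoke detector and pressure switch): 0.830000 × 0.870000 = 0.722100
Parallel (agent cylinder valve and [0.722100]): 1 − (1 − 0.980000)(1 − 0.722100) = 0.994442
Series ([0.998383] and [0.994442]): 0.998383 × 0.994442 = 0.9928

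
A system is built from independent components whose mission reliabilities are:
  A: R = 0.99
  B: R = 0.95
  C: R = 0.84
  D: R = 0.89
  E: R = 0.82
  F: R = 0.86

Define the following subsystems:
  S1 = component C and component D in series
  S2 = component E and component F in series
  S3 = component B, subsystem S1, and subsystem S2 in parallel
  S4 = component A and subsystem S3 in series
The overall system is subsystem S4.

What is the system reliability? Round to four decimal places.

Series (C and D): 0.840000 × 0.890000 = 0.747600
Series (E and F): 0.820000 × 0.860000 = 0.705200
Parallel (B, [0.747600], and [0.705200]): 1 − (1 − 0.950000)(1 − 0.747600)(1 − 0.705200) = 0.996280
Series (A and [0.996280]): 0.990000 × 0.996280 = 0.9863

0.9863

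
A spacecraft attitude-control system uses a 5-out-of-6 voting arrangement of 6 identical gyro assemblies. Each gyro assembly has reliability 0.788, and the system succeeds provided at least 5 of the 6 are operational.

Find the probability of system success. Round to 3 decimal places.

0.626

R = Σ_{i=5}^{6} C(6,i) p^i (1−p)^{6−i} with p = 0.788
C(6,5)·0.788^5·0.212^1 = 0.38647
C(6,6)·0.788^6·0.212^0 = 0.23942
Sum = 0.626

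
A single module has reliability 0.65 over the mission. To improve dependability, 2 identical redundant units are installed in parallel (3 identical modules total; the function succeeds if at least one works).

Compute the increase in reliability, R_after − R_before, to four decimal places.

R_before = 0.65
R_after = 1 − (1 − 0.65)^3 = 0.9571
ΔR = 0.9571 − 0.65 = 0.3071

0.3071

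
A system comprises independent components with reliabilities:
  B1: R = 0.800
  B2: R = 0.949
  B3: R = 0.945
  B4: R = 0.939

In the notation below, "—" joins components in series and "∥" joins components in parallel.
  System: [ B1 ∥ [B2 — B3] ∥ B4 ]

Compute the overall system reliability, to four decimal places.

Series (B2 and B3): 0.949000 × 0.945000 = 0.896805
Parallel (B1, [0.896805], and B4): 1 − (1 − 0.800000)(1 − 0.896805)(1 − 0.939000) = 0.9987

0.9987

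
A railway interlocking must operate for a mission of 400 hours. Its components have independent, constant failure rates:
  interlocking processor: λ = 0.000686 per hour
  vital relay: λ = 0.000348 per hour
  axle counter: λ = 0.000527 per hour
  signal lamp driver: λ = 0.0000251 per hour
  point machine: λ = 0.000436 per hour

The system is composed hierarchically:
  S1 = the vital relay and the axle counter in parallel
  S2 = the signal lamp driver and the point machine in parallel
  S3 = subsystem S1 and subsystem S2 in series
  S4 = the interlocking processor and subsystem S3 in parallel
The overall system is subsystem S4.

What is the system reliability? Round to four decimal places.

R(interlocking processor) = exp(−0.000686 × 400) = 0.760028
R(vital relay) = exp(−0.000348 × 400) = 0.870054
R(axle counter) = exp(−0.000527 × 400) = 0.809936
R(signal lamp driver) = exp(−0.0000251 × 400) = 0.990010
R(point machine) = exp(−0.000436 × 400) = 0.839961
Parallel (vital relay and axle counter): 1 − (1 − 0.870054)(1 − 0.809936) = 0.975302
Parallel (signal lamp driver and point machine): 1 − (1 − 0.990010)(1 − 0.839961) = 0.998401
Series ([0.975302] and [0.998401]): 0.975302 × 0.998401 = 0.973742
Parallel (interlocking processor and [0.973742]): 1 − (1 − 0.760028)(1 − 0.973742) = 0.9937

0.9937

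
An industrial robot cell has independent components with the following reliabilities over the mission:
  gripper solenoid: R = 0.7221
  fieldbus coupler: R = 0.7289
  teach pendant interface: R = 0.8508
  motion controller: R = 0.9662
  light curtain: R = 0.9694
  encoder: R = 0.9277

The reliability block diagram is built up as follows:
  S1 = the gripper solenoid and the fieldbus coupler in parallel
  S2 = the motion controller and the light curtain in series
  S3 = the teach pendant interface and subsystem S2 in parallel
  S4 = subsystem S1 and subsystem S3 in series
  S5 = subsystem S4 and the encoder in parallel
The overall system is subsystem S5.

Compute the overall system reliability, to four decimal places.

Parallel (gripper solenoid and fieldbus coupler): 1 − (1 − 0.722100)(1 − 0.728900) = 0.924661
Series (motion controller and light curtain): 0.966200 × 0.969400 = 0.936634
Parallel (teach pendant interface and [0.936634]): 1 − (1 − 0.850800)(1 − 0.936634) = 0.990546
Series ([0.924661] and [0.990546]): 0.924661 × 0.990546 = 0.915919
Parallel ([0.915919] and encoder): 1 − (1 − 0.915919)(1 − 0.927700) = 0.9939

0.9939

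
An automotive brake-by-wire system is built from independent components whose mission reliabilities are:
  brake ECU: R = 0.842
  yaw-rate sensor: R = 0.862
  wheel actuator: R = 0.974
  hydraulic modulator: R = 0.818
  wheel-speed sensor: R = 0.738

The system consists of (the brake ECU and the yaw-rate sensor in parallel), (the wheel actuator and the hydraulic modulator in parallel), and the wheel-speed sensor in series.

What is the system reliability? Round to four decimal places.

0.7185

Parallel (brake ECU and yaw-rate sensor): 1 − (1 − 0.842000)(1 − 0.862000) = 0.978196
Parallel (wheel actuator and hydraulic modulator): 1 − (1 − 0.974000)(1 − 0.818000) = 0.995268
Series ([0.978196], [0.995268], and wheel-speed sensor): 0.978196 × 0.995268 × 0.738000 = 0.7185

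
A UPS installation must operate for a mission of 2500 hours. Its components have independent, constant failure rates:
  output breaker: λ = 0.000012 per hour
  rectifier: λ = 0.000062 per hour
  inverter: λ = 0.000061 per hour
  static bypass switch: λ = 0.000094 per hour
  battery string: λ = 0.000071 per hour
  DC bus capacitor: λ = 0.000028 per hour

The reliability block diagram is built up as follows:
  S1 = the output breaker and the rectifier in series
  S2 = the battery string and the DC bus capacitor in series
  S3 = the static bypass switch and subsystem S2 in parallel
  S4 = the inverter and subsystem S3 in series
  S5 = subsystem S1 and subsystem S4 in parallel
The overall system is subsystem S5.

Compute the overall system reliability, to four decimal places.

R(output breaker) = exp(−0.000012 × 2500) = 0.970446
R(rectifier) = exp(−0.000062 × 2500) = 0.856415
R(inverter) = exp(−0.000061 × 2500) = 0.858559
R(static bypass switch) = exp(−0.000094 × 2500) = 0.790571
R(battery string) = exp(−0.000071 × 2500) = 0.837361
R(DC bus capacitor) = exp(−0.000028 × 2500) = 0.932394
Series (output breaker and rectifier): 0.970446 × 0.856415 = 0.831105
Series (battery string and DC bus capacitor): 0.837361 × 0.932394 = 0.780750
Parallel (static bypass switch and [0.780750]): 1 − (1 − 0.790571)(1 − 0.780750) = 0.954083
Series (inverter and [0.954083]): 0.858559 × 0.954083 = 0.819137
Parallel ([0.831105] and [0.819137]): 1 − (1 − 0.831105)(1 − 0.819137) = 0.9695

0.9695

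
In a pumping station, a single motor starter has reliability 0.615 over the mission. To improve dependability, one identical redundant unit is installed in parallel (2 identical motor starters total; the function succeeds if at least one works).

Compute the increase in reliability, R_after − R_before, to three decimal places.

R_before = 0.615
R_after = 1 − (1 − 0.615)^2 = 0.852
ΔR = 0.852 − 0.615 = 0.237

0.237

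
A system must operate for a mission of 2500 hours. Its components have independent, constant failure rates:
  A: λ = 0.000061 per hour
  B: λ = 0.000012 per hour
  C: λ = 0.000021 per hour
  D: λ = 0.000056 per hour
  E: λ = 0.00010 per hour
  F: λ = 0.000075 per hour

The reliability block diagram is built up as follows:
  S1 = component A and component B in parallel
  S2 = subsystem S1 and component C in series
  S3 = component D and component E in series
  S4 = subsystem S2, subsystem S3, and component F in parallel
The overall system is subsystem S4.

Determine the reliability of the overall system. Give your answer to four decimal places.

R(A) = exp(−0.000061 × 2500) = 0.858559
R(B) = exp(−0.000012 × 2500) = 0.970446
R(C) = exp(−0.000021 × 2500) = 0.948854
R(D) = exp(−0.000056 × 2500) = 0.869358
R(E) = exp(−0.00010 × 2500) = 0.778801
R(F) = exp(−0.000075 × 2500) = 0.829029
Parallel (A and B): 1 − (1 − 0.858559)(1 − 0.970446) = 0.995820
Series ([0.995820] and C): 0.995820 × 0.948854 = 0.944888
Series (D and E): 0.869358 × 0.778801 = 0.677057
Parallel ([0.944888], [0.677057], and F): 1 − (1 − 0.944888)(1 − 0.677057)(1 − 0.829029) = 0.9970

0.9970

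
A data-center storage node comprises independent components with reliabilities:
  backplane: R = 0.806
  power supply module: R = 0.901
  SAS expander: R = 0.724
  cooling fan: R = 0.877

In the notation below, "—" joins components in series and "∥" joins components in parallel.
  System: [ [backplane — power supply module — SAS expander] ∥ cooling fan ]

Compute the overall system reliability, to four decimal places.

Series (backplane, power supply module, and SAS expander): 0.806000 × 0.901000 × 0.724000 = 0.525773
Parallel ([0.525773] and cooling fan): 1 − (1 − 0.525773)(1 − 0.877000) = 0.9417

0.9417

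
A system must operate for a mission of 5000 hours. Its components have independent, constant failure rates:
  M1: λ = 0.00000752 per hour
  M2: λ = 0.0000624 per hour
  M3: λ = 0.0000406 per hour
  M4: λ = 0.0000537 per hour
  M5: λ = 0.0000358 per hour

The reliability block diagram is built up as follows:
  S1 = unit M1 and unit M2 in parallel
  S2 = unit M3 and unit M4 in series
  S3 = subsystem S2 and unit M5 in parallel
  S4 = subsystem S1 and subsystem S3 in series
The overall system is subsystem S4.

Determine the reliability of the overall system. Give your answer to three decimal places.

R(M1) = exp(−0.00000752 × 5000) = 0.96310
R(M2) = exp(−0.0000624 × 5000) = 0.73198
R(M3) = exp(−0.0000406 × 5000) = 0.81628
R(M4) = exp(−0.0000537 × 5000) = 0.76453
R(M5) = exp(−0.0000358 × 5000) = 0.83611
Parallel (M1 and M2): 1 − (1 − 0.96310)(1 − 0.73198) = 0.99011
Series (M3 and M4): 0.81628 × 0.76453 = 0.62407
Parallel ([0.62407] and M5): 1 − (1 − 0.62407)(1 − 0.83611) = 0.93839
Series ([0.99011] and [0.93839]): 0.99011 × 0.93839 = 0.929

0.929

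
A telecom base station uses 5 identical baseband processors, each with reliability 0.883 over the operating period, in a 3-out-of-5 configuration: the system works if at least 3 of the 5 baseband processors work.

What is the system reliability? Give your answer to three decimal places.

0.987

R = Σ_{i=3}^{5} C(5,i) p^i (1−p)^{5−i} with p = 0.883
C(5,3)·0.883^3·0.117^2 = 0.09424
C(5,4)·0.883^4·0.117^1 = 0.35563
C(5,5)·0.883^5·0.117^0 = 0.53679
Sum = 0.987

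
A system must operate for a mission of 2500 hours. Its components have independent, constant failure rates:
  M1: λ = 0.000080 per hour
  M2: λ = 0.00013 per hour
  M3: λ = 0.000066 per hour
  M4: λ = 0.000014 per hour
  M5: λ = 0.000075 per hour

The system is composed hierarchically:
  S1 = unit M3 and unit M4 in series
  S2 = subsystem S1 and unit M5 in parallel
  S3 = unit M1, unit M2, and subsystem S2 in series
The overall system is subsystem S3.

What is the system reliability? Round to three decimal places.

R(M1) = exp(−0.000080 × 2500) = 0.81873
R(M2) = exp(−0.00013 × 2500) = 0.72253
R(M3) = exp(−0.000066 × 2500) = 0.84789
R(M4) = exp(−0.000014 × 2500) = 0.96561
R(M5) = exp(−0.000075 × 2500) = 0.82903
Series (M3 and M4): 0.84789 × 0.96561 = 0.81873
Parallel ([0.81873] and M5): 1 − (1 − 0.81873)(1 − 0.82903) = 0.96901
Series (M1, M2, and [0.96901]): 0.81873 × 0.72253 × 0.96901 = 0.573

0.573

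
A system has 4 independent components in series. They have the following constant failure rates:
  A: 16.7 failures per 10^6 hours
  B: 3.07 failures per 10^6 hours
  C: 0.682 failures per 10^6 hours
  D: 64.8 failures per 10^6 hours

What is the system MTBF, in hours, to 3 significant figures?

11700

Series of exponential components: λ_sys = Σ λ_i
λ_sys = 0.0000167 + 0.00000307 + 0.000000682 + 0.0000648 = 8.5252e-05 /h
MTBF = 1 / λ_sys = 11700 h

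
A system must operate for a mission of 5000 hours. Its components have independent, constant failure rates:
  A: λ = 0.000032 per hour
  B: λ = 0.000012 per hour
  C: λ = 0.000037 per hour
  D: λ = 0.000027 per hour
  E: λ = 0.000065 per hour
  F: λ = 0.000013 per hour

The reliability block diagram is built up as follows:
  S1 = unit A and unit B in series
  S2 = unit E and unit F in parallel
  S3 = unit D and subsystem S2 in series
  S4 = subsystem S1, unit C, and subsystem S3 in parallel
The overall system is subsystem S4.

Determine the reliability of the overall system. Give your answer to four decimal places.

0.9953

R(A) = exp(−0.000032 × 5000) = 0.852144
R(B) = exp(−0.000012 × 5000) = 0.941765
R(C) = exp(−0.000037 × 5000) = 0.831104
R(D) = exp(−0.000027 × 5000) = 0.873716
R(E) = exp(−0.000065 × 5000) = 0.722527
R(F) = exp(−0.000013 × 5000) = 0.937067
Series (A and B): 0.852144 × 0.941765 = 0.802519
Parallel (E and F): 1 − (1 − 0.722527)(1 − 0.937067) = 0.982538
Series (D and [0.982538]): 0.873716 × 0.982538 = 0.858459
Parallel ([0.802519], C, and [0.858459]): 1 − (1 − 0.802519)(1 − 0.831104)(1 − 0.858459) = 0.9953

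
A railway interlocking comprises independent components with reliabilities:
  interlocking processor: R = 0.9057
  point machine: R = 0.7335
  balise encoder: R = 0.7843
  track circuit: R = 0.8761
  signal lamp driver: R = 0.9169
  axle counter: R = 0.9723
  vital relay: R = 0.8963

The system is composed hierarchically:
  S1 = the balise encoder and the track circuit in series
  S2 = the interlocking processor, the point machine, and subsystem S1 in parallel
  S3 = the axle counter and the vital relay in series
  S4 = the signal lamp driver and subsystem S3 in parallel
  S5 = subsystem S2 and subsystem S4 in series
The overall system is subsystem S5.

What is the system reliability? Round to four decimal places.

Series (balise encoder and track circuit): 0.784300 × 0.876100 = 0.687125
Parallel (interlocking processor, point machine, and [0.687125]): 1 − (1 − 0.905700)(1 − 0.733500)(1 − 0.687125) = 0.992137
Series (axle counter and vital relay): 0.972300 × 0.896300 = 0.871472
Parallel (signal lamp driver and [0.871472]): 1 − (1 − 0.916900)(1 − 0.871472) = 0.989319
Series ([0.992137] and [0.989319]): 0.992137 × 0.989319 = 0.9815

0.9815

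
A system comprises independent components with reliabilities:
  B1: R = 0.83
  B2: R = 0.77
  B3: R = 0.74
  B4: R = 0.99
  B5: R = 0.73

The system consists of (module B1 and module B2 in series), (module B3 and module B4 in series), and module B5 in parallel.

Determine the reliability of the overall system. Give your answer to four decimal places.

0.9739

Series (B1 and B2): 0.830000 × 0.770000 = 0.639100
Series (B3 and B4): 0.740000 × 0.990000 = 0.732600
Parallel ([0.639100], [0.732600], and B5): 1 − (1 − 0.639100)(1 − 0.732600)(1 − 0.730000) = 0.9739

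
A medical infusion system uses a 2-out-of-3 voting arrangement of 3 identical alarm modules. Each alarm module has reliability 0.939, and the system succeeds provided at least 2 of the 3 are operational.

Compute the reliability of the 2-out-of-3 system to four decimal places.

R = Σ_{i=2}^{3} C(3,i) p^i (1−p)^{3−i} with p = 0.939
C(3,2)·0.939^2·0.061^1 = 0.161355
C(3,3)·0.939^3·0.061^0 = 0.827936
Sum = 0.9893

0.9893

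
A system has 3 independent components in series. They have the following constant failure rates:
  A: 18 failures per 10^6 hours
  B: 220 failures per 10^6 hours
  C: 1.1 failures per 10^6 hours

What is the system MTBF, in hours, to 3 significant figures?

4180

Series of exponential components: λ_sys = Σ λ_i
λ_sys = 0.000018 + 0.00022 + 0.0000011 = 2.3910e-04 /h
MTBF = 1 / λ_sys = 4180 h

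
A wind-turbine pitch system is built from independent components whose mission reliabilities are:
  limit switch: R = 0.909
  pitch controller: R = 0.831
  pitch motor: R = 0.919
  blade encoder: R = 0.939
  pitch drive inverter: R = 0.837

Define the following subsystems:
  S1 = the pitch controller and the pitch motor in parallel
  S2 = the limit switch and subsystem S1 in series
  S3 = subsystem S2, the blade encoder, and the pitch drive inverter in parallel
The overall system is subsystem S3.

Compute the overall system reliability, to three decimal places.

Parallel (pitch controller and pitch motor): 1 − (1 − 0.83100)(1 − 0.91900) = 0.98631
Series (limit switch and [0.98631]): 0.90900 × 0.98631 = 0.89656
Parallel ([0.89656], blade encoder, and pitch drive inverter): 1 − (1 − 0.89656)(1 − 0.93900)(1 − 0.83700) = 0.999

0.999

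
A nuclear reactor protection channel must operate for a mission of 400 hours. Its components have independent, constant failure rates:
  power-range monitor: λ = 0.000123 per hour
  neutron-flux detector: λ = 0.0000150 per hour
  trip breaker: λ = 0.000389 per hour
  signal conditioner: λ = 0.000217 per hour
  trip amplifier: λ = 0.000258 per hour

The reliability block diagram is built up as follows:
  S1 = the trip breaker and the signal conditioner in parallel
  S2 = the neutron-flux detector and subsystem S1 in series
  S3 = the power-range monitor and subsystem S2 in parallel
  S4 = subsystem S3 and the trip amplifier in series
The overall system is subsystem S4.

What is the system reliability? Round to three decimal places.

0.901

R(power-range monitor) = exp(−0.000123 × 400) = 0.95199
R(neutron-flux detector) = exp(−0.0000150 × 400) = 0.99402
R(trip breaker) = exp(−0.000389 × 400) = 0.85590
R(signal conditioner) = exp(−0.000217 × 400) = 0.91686
R(trip amplifier) = exp(−0.000258 × 400) = 0.90195
Parallel (trip breaker and signal conditioner): 1 − (1 − 0.85590)(1 − 0.91686) = 0.98802
Series (neutron-flux detector and [0.98802]): 0.99402 × 0.98802 = 0.98211
Parallel (power-range monitor and [0.98211]): 1 − (1 − 0.95199)(1 − 0.98211) = 0.99914
Series ([0.99914] and trip amplifier): 0.99914 × 0.90195 = 0.901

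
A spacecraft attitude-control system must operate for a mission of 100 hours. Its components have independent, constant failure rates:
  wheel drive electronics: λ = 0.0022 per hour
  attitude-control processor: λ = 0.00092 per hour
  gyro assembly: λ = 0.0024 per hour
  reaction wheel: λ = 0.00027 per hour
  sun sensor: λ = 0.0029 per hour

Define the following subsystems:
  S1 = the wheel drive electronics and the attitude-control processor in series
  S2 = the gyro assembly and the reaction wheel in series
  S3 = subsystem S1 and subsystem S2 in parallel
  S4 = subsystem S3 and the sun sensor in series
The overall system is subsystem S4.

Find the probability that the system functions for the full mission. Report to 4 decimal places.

0.7013

R(wheel drive electronics) = exp(−0.0022 × 100) = 0.802519
R(attitude-control processor) = exp(−0.00092 × 100) = 0.912105
R(gyro assembly) = exp(−0.0024 × 100) = 0.786628
R(reaction wheel) = exp(−0.00027 × 100) = 0.973361
R(sun sensor) = exp(−0.0029 × 100) = 0.748264
Series (wheel drive electronics and attitude-control processor): 0.802519 × 0.912105 = 0.731982
Series (gyro assembly and reaction wheel): 0.786628 × 0.973361 = 0.765673
Parallel ([0.731982] and [0.765673]): 1 − (1 − 0.731982)(1 − 0.765673) = 0.937196
Series ([0.937196] and sun sensor): 0.937196 × 0.748264 = 0.7013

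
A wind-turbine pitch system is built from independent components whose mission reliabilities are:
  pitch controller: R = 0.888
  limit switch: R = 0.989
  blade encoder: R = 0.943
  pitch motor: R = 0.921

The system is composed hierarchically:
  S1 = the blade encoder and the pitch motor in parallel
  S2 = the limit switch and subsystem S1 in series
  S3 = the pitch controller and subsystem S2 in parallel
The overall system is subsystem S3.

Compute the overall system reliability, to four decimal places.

Parallel (blade encoder and pitch motor): 1 − (1 − 0.943000)(1 − 0.921000) = 0.995497
Series (limit switch and [0.995497]): 0.989000 × 0.995497 = 0.984547
Parallel (pitch controller and [0.984547]): 1 − (1 − 0.888000)(1 − 0.984547) = 0.9983

0.9983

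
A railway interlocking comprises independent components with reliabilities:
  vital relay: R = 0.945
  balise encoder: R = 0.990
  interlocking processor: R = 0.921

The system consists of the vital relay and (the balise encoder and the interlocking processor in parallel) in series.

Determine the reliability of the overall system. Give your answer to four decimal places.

Parallel (balise encoder and interlocking processor): 1 − (1 − 0.990000)(1 − 0.921000) = 0.999210
Series (vital relay and [0.999210]): 0.945000 × 0.999210 = 0.9443

0.9443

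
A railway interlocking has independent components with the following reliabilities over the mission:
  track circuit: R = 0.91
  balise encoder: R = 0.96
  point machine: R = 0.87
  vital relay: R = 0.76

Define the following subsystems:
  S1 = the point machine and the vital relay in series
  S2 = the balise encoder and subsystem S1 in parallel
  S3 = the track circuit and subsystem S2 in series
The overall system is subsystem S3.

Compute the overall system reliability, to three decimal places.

Series (point machine and vital relay): 0.87000 × 0.76000 = 0.66120
Parallel (balise encoder and [0.66120]): 1 − (1 − 0.96000)(1 − 0.66120) = 0.98645
Series (track circuit and [0.98645]): 0.91000 × 0.98645 = 0.898

0.898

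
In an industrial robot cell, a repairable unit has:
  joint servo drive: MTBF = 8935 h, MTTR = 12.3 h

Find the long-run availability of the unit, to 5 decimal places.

A(joint servo drive) = MTBF/(MTBF+MTTR) = 8935/(8935+12.3) = 0.99863

0.99863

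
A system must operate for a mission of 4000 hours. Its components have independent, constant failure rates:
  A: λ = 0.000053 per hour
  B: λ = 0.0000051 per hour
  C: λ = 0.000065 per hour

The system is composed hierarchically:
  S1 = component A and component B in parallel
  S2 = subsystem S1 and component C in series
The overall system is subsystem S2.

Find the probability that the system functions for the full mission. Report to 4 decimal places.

R(A) = exp(−0.000053 × 4000) = 0.808965
R(B) = exp(−0.0000051 × 4000) = 0.979807
R(C) = exp(−0.000065 × 4000) = 0.771052
Parallel (A and B): 1 − (1 − 0.808965)(1 − 0.979807) = 0.996142
Series ([0.996142] and C): 0.996142 × 0.771052 = 0.7681

0.7681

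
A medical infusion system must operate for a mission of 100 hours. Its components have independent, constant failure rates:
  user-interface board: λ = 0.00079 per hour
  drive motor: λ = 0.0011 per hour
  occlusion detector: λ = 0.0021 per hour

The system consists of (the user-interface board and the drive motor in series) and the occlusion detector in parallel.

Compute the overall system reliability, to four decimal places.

0.9674

R(user-interface board) = exp(−0.00079 × 100) = 0.924040
R(drive motor) = exp(−0.0011 × 100) = 0.895834
R(occlusion detector) = exp(−0.0021 × 100) = 0.810584
Series (user-interface board and drive motor): 0.924040 × 0.895834 = 0.827786
Parallel ([0.827786] and occlusion detector): 1 − (1 − 0.827786)(1 − 0.810584) = 0.9674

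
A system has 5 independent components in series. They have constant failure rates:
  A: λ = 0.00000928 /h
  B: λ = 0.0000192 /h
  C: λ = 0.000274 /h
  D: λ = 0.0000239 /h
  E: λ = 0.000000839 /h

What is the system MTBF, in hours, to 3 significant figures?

Series of exponential components: λ_sys = Σ λ_i
λ_sys = 0.00000928 + 0.0000192 + 0.000274 + 0.0000239 + 0.000000839 = 3.2722e-04 /h
MTBF = 1 / λ_sys = 3060 h

3060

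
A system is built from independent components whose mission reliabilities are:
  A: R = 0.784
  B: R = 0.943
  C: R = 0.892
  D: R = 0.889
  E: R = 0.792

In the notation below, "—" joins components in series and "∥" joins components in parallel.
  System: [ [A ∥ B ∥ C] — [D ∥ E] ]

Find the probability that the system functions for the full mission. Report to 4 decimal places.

Parallel (A, B, and C): 1 − (1 − 0.784000)(1 − 0.943000)(1 − 0.892000) = 0.998670
Parallel (D and E): 1 − (1 − 0.889000)(1 − 0.792000) = 0.976912
Series ([0.998670] and [0.976912]): 0.998670 × 0.976912 = 0.9756

0.9756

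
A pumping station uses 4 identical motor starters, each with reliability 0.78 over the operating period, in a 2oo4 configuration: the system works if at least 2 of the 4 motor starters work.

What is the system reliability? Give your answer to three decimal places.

0.964

R = Σ_{i=2}^{4} C(4,i) p^i (1−p)^{4−i} with p = 0.78
C(4,2)·0.78^2·0.22^2 = 0.17668
C(4,3)·0.78^3·0.22^1 = 0.41761
C(4,4)·0.78^4·0.22^0 = 0.37015
Sum = 0.964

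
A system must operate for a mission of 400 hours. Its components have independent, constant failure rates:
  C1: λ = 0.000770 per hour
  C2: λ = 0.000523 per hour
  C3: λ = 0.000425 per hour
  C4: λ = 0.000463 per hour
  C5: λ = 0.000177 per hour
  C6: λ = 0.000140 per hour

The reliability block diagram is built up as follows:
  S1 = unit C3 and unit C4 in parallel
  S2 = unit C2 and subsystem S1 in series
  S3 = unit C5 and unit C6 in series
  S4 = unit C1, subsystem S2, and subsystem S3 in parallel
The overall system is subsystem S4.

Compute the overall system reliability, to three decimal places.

R(C1) = exp(−0.000770 × 400) = 0.73492
R(C2) = exp(−0.000523 × 400) = 0.81123
R(C3) = exp(−0.000425 × 400) = 0.84366
R(C4) = exp(−0.000463 × 400) = 0.83094
R(C5) = exp(−0.000177 × 400) = 0.93165
R(C6) = exp(−0.000140 × 400) = 0.94554
Parallel (C3 and C4): 1 − (1 − 0.84366)(1 − 0.83094) = 0.97357
Series (C2 and [0.97357]): 0.81123 × 0.97357 = 0.78979
Series (C5 and C6): 0.93165 × 0.94554 = 0.88091
Parallel (C1, [0.78979], and [0.88091]): 1 − (1 − 0.73492)(1 − 0.78979)(1 − 0.88091) = 0.993

0.993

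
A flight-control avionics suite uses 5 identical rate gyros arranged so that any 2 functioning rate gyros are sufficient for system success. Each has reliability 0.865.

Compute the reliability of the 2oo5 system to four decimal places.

R = Σ_{i=2}^{5} C(5,i) p^i (1−p)^{5−i} with p = 0.865
C(5,2)·0.865^2·0.135^3 = 0.018409
C(5,3)·0.865^3·0.135^2 = 0.117955
C(5,4)·0.865^4·0.135^1 = 0.377892
C(5,5)·0.865^5·0.135^0 = 0.484262
Sum = 0.9985

0.9985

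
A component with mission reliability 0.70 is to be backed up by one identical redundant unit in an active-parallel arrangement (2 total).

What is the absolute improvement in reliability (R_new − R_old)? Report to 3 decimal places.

0.210

R_before = 0.70
R_after = 1 − (1 − 0.70)^2 = 0.910
ΔR = 0.910 − 0.70 = 0.210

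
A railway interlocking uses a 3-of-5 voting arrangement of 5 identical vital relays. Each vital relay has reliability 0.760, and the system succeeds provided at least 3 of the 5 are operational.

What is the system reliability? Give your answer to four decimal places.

R = Σ_{i=3}^{5} C(5,i) p^i (1−p)^{5−i} with p = 0.760
C(5,3)·0.760^3·0.240^2 = 0.252850
C(5,4)·0.760^4·0.240^1 = 0.400346
C(5,5)·0.760^5·0.240^0 = 0.253553
Sum = 0.9067

0.9067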